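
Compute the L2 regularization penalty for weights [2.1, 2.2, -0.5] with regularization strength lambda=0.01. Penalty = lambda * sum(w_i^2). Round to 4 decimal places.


Squaring each weight:
2.1^2 = 4.41
2.2^2 = 4.84
(-0.5)^2 = 0.25
Sum of squares = 9.5
Penalty = 0.01 * 9.5 = 0.0950

0.0950


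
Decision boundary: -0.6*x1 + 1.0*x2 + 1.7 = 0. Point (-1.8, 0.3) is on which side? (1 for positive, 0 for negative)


Compute -0.6 * -1.8 + 1.0 * 0.3 + 1.7
= 1.08 + 0.3 + 1.7
= 3.08
Since 3.08 >= 0, the point is on the positive side.

1


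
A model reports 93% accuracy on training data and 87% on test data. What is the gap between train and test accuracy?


Gap = train_accuracy - test_accuracy
= 93 - 87
= 6%
This moderate gap may indicate mild overfitting.

6


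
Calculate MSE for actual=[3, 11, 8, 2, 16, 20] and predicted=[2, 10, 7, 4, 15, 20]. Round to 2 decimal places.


Differences: [1, 1, 1, -2, 1, 0]
Squared errors: [1, 1, 1, 4, 1, 0]
Sum of squared errors = 8
MSE = 8 / 6 = 1.33

1.33


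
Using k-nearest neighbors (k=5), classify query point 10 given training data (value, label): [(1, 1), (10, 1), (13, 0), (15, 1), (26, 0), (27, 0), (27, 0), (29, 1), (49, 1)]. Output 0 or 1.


Distances from query 10:
Point 10 (class 1): distance = 0
Point 13 (class 0): distance = 3
Point 15 (class 1): distance = 5
Point 1 (class 1): distance = 9
Point 26 (class 0): distance = 16
K=5 nearest neighbors: classes = [1, 0, 1, 1, 0]
Votes for class 1: 3 / 5
Majority vote => class 1

1


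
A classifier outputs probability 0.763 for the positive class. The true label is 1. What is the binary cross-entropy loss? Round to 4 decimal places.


For y=1: Loss = -log(p)
= -log(0.763)
= -(-0.2705)
= 0.2705

0.2705


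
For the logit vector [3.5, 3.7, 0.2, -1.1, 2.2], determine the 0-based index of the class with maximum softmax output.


Softmax is a monotonic transformation, so it preserves the argmax.
We need to find the index of the maximum logit.
Index 0: 3.5
Index 1: 3.7
Index 2: 0.2
Index 3: -1.1
Index 4: 2.2
Maximum logit = 3.7 at index 1

1


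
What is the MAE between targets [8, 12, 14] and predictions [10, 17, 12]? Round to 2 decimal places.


Absolute errors: [2, 5, 2]
Sum of absolute errors = 9
MAE = 9 / 3 = 3.00

3.00


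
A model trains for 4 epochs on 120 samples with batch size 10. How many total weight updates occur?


Iterations per epoch = 120 / 10 = 12
Total updates = iterations_per_epoch * epochs
= 12 * 4
= 48

48


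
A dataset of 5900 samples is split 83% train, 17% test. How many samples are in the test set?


Train samples = 5900 * 83% = 4897
Test samples = 5900 - 4897
= 1003

1003


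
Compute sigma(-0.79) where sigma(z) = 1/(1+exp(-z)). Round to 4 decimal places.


sigmoid(z) = 1 / (1 + exp(-z))
exp(-(-0.79)) = exp(0.79) = 2.2034
1 + 2.2034 = 3.2034
1 / 3.2034 = 0.3122

0.3122


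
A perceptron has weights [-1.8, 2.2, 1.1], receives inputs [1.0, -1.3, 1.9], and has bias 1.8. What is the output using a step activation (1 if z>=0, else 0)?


z = w . x + b
= -1.8*1.0 + 2.2*-1.3 + 1.1*1.9 + 1.8
= -1.8 + -2.86 + 2.09 + 1.8
= -2.57 + 1.8
= -0.77
Since z = -0.77 < 0, output = 0

0


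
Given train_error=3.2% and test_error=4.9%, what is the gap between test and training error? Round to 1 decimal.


Generalization gap = test_error - train_error
= 4.9 - 3.2
= 1.7%
A small gap suggests good generalization.

1.7


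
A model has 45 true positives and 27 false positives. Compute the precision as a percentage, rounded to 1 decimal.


Precision = TP / (TP + FP) * 100
= 45 / (45 + 27)
= 45 / 72
= 0.625
= 62.5%

62.5


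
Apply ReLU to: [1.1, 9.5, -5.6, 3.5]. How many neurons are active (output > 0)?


ReLU(x) = max(0, x) for each element:
ReLU(1.1) = 1.1
ReLU(9.5) = 9.5
ReLU(-5.6) = 0
ReLU(3.5) = 3.5
Active neurons (>0): 3

3


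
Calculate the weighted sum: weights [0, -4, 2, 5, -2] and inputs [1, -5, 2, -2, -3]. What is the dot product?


Element-wise products:
0 * 1 = 0
-4 * -5 = 20
2 * 2 = 4
5 * -2 = -10
-2 * -3 = 6
Sum = 0 + 20 + 4 + -10 + 6
= 20

20


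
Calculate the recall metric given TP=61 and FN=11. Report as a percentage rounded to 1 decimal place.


Recall = TP / (TP + FN) * 100
= 61 / (61 + 11)
= 61 / 72
= 0.8472
= 84.7%

84.7


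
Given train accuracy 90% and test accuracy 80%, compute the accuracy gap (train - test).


Gap = train_accuracy - test_accuracy
= 90 - 80
= 10%
This moderate gap may indicate mild overfitting.

10


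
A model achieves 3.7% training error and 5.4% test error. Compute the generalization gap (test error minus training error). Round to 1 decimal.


Generalization gap = test_error - train_error
= 5.4 - 3.7
= 1.7%
A small gap suggests good generalization.

1.7


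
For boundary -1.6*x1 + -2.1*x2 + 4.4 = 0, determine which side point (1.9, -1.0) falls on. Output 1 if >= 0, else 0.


Compute -1.6 * 1.9 + -2.1 * -1.0 + 4.4
= -3.04 + 2.1 + 4.4
= 3.46
Since 3.46 >= 0, the point is on the positive side.

1


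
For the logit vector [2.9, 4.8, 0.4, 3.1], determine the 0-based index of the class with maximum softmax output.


Softmax is a monotonic transformation, so it preserves the argmax.
We need to find the index of the maximum logit.
Index 0: 2.9
Index 1: 4.8
Index 2: 0.4
Index 3: 3.1
Maximum logit = 4.8 at index 1

1


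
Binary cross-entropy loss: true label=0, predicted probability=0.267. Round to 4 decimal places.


For y=0: Loss = -log(1-p)
= -log(1 - 0.267)
= -log(0.733)
= -(-0.3106)
= 0.3106

0.3106


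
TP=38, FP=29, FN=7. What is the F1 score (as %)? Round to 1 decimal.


Precision = TP / (TP + FP) = 38 / 67 = 0.5672
Recall = TP / (TP + FN) = 38 / 45 = 0.8444
F1 = 2 * P * R / (P + R)
= 2 * 0.5672 * 0.8444 / (0.5672 + 0.8444)
= 0.9579 / 1.4116
= 0.6786
As percentage: 67.9%

67.9


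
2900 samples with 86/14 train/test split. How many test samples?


Train samples = 2900 * 86% = 2494
Test samples = 2900 - 2494
= 406

406


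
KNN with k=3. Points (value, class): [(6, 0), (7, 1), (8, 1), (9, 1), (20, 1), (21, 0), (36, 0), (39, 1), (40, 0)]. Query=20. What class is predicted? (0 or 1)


Distances from query 20:
Point 20 (class 1): distance = 0
Point 21 (class 0): distance = 1
Point 9 (class 1): distance = 11
K=3 nearest neighbors: classes = [1, 0, 1]
Votes for class 1: 2 / 3
Majority vote => class 1

1


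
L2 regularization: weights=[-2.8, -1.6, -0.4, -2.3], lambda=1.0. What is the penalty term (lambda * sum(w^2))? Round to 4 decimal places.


Squaring each weight:
(-2.8)^2 = 7.84
(-1.6)^2 = 2.56
(-0.4)^2 = 0.16
(-2.3)^2 = 5.29
Sum of squares = 15.85
Penalty = 1.0 * 15.85 = 15.8500

15.8500


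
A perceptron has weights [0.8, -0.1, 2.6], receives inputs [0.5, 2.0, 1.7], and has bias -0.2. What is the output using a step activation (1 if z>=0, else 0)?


z = w . x + b
= 0.8*0.5 + -0.1*2.0 + 2.6*1.7 + -0.2
= 0.4 + -0.2 + 4.42 + -0.2
= 4.62 + -0.2
= 4.42
Since z = 4.42 >= 0, output = 1

1


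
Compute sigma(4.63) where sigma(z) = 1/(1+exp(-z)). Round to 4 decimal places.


sigmoid(z) = 1 / (1 + exp(-z))
exp(-(4.63)) = exp(-4.63) = 0.0098
1 + 0.0098 = 1.0098
1 / 1.0098 = 0.9903

0.9903


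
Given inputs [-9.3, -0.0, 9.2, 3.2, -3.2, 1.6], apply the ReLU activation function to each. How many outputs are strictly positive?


ReLU(x) = max(0, x) for each element:
ReLU(-9.3) = 0
ReLU(-0.0) = 0
ReLU(9.2) = 9.2
ReLU(3.2) = 3.2
ReLU(-3.2) = 0
ReLU(1.6) = 1.6
Active neurons (>0): 3

3


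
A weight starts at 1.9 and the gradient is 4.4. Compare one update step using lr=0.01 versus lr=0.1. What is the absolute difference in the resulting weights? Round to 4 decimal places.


With lr=0.01: w_new = 1.9 - 0.01 * 4.4 = 1.856
With lr=0.1: w_new = 1.9 - 0.1 * 4.4 = 1.46
Absolute difference = |1.856 - 1.46|
= 0.3960

0.3960


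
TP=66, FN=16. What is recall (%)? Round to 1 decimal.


Recall = TP / (TP + FN) * 100
= 66 / (66 + 16)
= 66 / 82
= 0.8049
= 80.5%

80.5


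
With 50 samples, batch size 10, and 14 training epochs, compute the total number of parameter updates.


Iterations per epoch = 50 / 10 = 5
Total updates = iterations_per_epoch * epochs
= 5 * 14
= 70

70


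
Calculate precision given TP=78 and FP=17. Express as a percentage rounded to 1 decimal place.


Precision = TP / (TP + FP) * 100
= 78 / (78 + 17)
= 78 / 95
= 0.8211
= 82.1%

82.1


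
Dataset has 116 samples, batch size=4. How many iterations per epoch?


Iterations per epoch = dataset_size / batch_size
= 116 / 4
= 29

29


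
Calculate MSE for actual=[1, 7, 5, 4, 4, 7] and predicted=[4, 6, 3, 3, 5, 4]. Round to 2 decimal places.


Differences: [-3, 1, 2, 1, -1, 3]
Squared errors: [9, 1, 4, 1, 1, 9]
Sum of squared errors = 25
MSE = 25 / 6 = 4.17

4.17


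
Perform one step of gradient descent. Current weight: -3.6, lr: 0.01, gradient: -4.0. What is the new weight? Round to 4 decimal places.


w_new = w_old - lr * gradient
= -3.6 - 0.01 * -4.0
= -3.6 - (-0.04)
= -3.5600

-3.5600


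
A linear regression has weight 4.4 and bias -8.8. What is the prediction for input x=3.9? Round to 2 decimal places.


y = 4.4 * 3.9 + (-8.8)
= 17.16 + (-8.8)
= 8.36

8.36


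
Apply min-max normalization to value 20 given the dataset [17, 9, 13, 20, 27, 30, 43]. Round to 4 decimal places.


Min = 9, Max = 43
Range = 43 - 9 = 34
Scaled = (x - min) / (max - min)
= (20 - 9) / 34
= 11 / 34
= 0.3235

0.3235


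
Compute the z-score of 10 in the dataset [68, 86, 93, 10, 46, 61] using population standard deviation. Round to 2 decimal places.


Mean = (68 + 86 + 93 + 10 + 46 + 61) / 6 = 60.6667
Variance = sum((x_i - mean)^2) / n = 753.8889
Std = sqrt(753.8889) = 27.457
Z = (x - mean) / std
= (10 - 60.6667) / 27.457
= -50.6667 / 27.457
= -1.85

-1.85


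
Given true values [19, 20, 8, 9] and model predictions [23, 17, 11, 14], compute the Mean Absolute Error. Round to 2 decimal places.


Absolute errors: [4, 3, 3, 5]
Sum of absolute errors = 15
MAE = 15 / 4 = 3.75

3.75


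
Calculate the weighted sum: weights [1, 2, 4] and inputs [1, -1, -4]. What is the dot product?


Element-wise products:
1 * 1 = 1
2 * -1 = -2
4 * -4 = -16
Sum = 1 + -2 + -16
= -17

-17


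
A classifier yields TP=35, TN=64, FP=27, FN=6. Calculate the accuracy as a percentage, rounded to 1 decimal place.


Accuracy = (TP + TN) / (TP + TN + FP + FN) * 100
= (35 + 64) / (35 + 64 + 27 + 6)
= 99 / 132
= 0.75
= 75.0%

75.0


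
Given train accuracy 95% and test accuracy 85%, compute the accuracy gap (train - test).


Gap = train_accuracy - test_accuracy
= 95 - 85
= 10%
This moderate gap may indicate mild overfitting.

10


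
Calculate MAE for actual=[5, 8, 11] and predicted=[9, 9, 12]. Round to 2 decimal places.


Absolute errors: [4, 1, 1]
Sum of absolute errors = 6
MAE = 6 / 3 = 2.00

2.00


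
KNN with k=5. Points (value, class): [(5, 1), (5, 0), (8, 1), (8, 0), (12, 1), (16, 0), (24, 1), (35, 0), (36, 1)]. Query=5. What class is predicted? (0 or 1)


Distances from query 5:
Point 5 (class 0): distance = 0
Point 5 (class 1): distance = 0
Point 8 (class 0): distance = 3
Point 8 (class 1): distance = 3
Point 12 (class 1): distance = 7
K=5 nearest neighbors: classes = [0, 1, 0, 1, 1]
Votes for class 1: 3 / 5
Majority vote => class 1

1


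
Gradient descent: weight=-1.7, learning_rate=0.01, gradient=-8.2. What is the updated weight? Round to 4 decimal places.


w_new = w_old - lr * gradient
= -1.7 - 0.01 * -8.2
= -1.7 - (-0.082)
= -1.6180

-1.6180


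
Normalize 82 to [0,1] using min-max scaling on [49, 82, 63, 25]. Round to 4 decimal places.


Min = 25, Max = 82
Range = 82 - 25 = 57
Scaled = (x - min) / (max - min)
= (82 - 25) / 57
= 57 / 57
= 1.0000

1.0000


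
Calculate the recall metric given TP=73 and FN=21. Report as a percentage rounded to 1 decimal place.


Recall = TP / (TP + FN) * 100
= 73 / (73 + 21)
= 73 / 94
= 0.7766
= 77.7%

77.7


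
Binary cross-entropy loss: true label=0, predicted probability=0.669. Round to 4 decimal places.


For y=0: Loss = -log(1-p)
= -log(1 - 0.669)
= -log(0.331)
= -(-1.1056)
= 1.1056

1.1056


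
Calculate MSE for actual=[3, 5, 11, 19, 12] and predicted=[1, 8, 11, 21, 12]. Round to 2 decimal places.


Differences: [2, -3, 0, -2, 0]
Squared errors: [4, 9, 0, 4, 0]
Sum of squared errors = 17
MSE = 17 / 5 = 3.40

3.40


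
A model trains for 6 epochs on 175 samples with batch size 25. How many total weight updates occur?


Iterations per epoch = 175 / 25 = 7
Total updates = iterations_per_epoch * epochs
= 7 * 6
= 42

42


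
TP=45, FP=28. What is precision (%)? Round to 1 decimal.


Precision = TP / (TP + FP) * 100
= 45 / (45 + 28)
= 45 / 73
= 0.6164
= 61.6%

61.6


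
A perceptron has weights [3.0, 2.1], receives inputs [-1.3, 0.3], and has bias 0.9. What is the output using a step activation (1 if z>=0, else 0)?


z = w . x + b
= 3.0*-1.3 + 2.1*0.3 + 0.9
= -3.9 + 0.63 + 0.9
= -3.27 + 0.9
= -2.37
Since z = -2.37 < 0, output = 0

0


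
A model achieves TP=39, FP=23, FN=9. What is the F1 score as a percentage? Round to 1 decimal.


Precision = TP / (TP + FP) = 39 / 62 = 0.629
Recall = TP / (TP + FN) = 39 / 48 = 0.8125
F1 = 2 * P * R / (P + R)
= 2 * 0.629 * 0.8125 / (0.629 + 0.8125)
= 1.0222 / 1.4415
= 0.7091
As percentage: 70.9%

70.9


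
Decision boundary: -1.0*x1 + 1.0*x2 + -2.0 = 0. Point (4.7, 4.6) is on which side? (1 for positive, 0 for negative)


Compute -1.0 * 4.7 + 1.0 * 4.6 + -2.0
= -4.7 + 4.6 + -2.0
= -2.1
Since -2.1 < 0, the point is on the negative side.

0


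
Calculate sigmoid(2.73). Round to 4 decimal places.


sigmoid(z) = 1 / (1 + exp(-z))
exp(-(2.73)) = exp(-2.73) = 0.0652
1 + 0.0652 = 1.0652
1 / 1.0652 = 0.9388

0.9388


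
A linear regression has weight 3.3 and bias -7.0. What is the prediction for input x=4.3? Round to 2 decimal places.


y = 3.3 * 4.3 + (-7.0)
= 14.19 + (-7.0)
= 7.19

7.19


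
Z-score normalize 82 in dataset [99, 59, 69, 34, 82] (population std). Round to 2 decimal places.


Mean = (99 + 59 + 69 + 34 + 82) / 5 = 68.6
Variance = sum((x_i - mean)^2) / n = 478.64
Std = sqrt(478.64) = 21.8778
Z = (x - mean) / std
= (82 - 68.6) / 21.8778
= 13.4 / 21.8778
= 0.61

0.61


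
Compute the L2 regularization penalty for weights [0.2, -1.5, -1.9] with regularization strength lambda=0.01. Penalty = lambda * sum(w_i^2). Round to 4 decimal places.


Squaring each weight:
0.2^2 = 0.04
(-1.5)^2 = 2.25
(-1.9)^2 = 3.61
Sum of squares = 5.9
Penalty = 0.01 * 5.9 = 0.0590

0.0590


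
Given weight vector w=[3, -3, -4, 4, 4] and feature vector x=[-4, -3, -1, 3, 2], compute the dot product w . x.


Element-wise products:
3 * -4 = -12
-3 * -3 = 9
-4 * -1 = 4
4 * 3 = 12
4 * 2 = 8
Sum = -12 + 9 + 4 + 12 + 8
= 21

21


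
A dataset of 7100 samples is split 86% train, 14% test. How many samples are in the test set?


Train samples = 7100 * 86% = 6106
Test samples = 7100 - 6106
= 994

994


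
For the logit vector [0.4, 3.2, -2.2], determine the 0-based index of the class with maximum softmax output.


Softmax is a monotonic transformation, so it preserves the argmax.
We need to find the index of the maximum logit.
Index 0: 0.4
Index 1: 3.2
Index 2: -2.2
Maximum logit = 3.2 at index 1

1


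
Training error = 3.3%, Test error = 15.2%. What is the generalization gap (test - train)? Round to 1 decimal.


Generalization gap = test_error - train_error
= 15.2 - 3.3
= 11.9%
A large gap suggests overfitting.

11.9


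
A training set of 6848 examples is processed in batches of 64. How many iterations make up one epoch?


Iterations per epoch = dataset_size / batch_size
= 6848 / 64
= 107

107


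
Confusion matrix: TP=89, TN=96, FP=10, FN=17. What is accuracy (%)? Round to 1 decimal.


Accuracy = (TP + TN) / (TP + TN + FP + FN) * 100
= (89 + 96) / (89 + 96 + 10 + 17)
= 185 / 212
= 0.8726
= 87.3%

87.3


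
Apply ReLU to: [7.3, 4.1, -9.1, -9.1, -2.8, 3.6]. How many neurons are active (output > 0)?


ReLU(x) = max(0, x) for each element:
ReLU(7.3) = 7.3
ReLU(4.1) = 4.1
ReLU(-9.1) = 0
ReLU(-9.1) = 0
ReLU(-2.8) = 0
ReLU(3.6) = 3.6
Active neurons (>0): 3

3


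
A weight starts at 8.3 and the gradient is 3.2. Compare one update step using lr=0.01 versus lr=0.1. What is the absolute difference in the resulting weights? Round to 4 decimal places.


With lr=0.01: w_new = 8.3 - 0.01 * 3.2 = 8.268
With lr=0.1: w_new = 8.3 - 0.1 * 3.2 = 7.98
Absolute difference = |8.268 - 7.98|
= 0.2880

0.2880


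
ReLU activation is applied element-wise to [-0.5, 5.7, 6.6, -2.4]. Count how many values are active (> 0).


ReLU(x) = max(0, x) for each element:
ReLU(-0.5) = 0
ReLU(5.7) = 5.7
ReLU(6.6) = 6.6
ReLU(-2.4) = 0
Active neurons (>0): 2

2


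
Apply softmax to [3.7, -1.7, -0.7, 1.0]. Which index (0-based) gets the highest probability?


Softmax is a monotonic transformation, so it preserves the argmax.
We need to find the index of the maximum logit.
Index 0: 3.7
Index 1: -1.7
Index 2: -0.7
Index 3: 1.0
Maximum logit = 3.7 at index 0

0


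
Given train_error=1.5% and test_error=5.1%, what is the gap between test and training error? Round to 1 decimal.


Generalization gap = test_error - train_error
= 5.1 - 1.5
= 3.6%
A moderate gap.

3.6


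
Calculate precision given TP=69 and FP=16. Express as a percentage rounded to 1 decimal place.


Precision = TP / (TP + FP) * 100
= 69 / (69 + 16)
= 69 / 85
= 0.8118
= 81.2%

81.2


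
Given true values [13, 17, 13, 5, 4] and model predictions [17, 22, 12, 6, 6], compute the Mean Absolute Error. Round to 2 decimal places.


Absolute errors: [4, 5, 1, 1, 2]
Sum of absolute errors = 13
MAE = 13 / 5 = 2.60

2.60


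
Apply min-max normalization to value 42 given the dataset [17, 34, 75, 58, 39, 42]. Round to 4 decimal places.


Min = 17, Max = 75
Range = 75 - 17 = 58
Scaled = (x - min) / (max - min)
= (42 - 17) / 58
= 25 / 58
= 0.4310

0.4310


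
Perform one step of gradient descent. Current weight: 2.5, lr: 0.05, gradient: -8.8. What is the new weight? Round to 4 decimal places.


w_new = w_old - lr * gradient
= 2.5 - 0.05 * -8.8
= 2.5 - (-0.44)
= 2.9400

2.9400


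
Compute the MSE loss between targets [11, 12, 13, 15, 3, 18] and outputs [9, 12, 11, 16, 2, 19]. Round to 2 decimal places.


Differences: [2, 0, 2, -1, 1, -1]
Squared errors: [4, 0, 4, 1, 1, 1]
Sum of squared errors = 11
MSE = 11 / 6 = 1.83

1.83


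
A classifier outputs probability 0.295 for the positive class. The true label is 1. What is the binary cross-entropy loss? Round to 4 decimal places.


For y=1: Loss = -log(p)
= -log(0.295)
= -(-1.2208)
= 1.2208

1.2208


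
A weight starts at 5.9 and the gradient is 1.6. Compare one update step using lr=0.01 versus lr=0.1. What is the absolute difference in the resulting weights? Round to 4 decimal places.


With lr=0.01: w_new = 5.9 - 0.01 * 1.6 = 5.884
With lr=0.1: w_new = 5.9 - 0.1 * 1.6 = 5.74
Absolute difference = |5.884 - 5.74|
= 0.1440

0.1440


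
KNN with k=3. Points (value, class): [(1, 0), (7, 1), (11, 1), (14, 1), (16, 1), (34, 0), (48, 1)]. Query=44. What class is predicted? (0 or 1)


Distances from query 44:
Point 48 (class 1): distance = 4
Point 34 (class 0): distance = 10
Point 16 (class 1): distance = 28
K=3 nearest neighbors: classes = [1, 0, 1]
Votes for class 1: 2 / 3
Majority vote => class 1

1


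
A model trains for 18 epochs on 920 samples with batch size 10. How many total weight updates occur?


Iterations per epoch = 920 / 10 = 92
Total updates = iterations_per_epoch * epochs
= 92 * 18
= 1656

1656


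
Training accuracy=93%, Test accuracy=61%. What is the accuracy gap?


Gap = train_accuracy - test_accuracy
= 93 - 61
= 32%
This large gap strongly indicates overfitting.

32


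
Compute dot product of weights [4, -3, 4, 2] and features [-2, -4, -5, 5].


Element-wise products:
4 * -2 = -8
-3 * -4 = 12
4 * -5 = -20
2 * 5 = 10
Sum = -8 + 12 + -20 + 10
= -6

-6


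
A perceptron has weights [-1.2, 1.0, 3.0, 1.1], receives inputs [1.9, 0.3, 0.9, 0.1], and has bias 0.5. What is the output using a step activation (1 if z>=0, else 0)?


z = w . x + b
= -1.2*1.9 + 1.0*0.3 + 3.0*0.9 + 1.1*0.1 + 0.5
= -2.28 + 0.3 + 2.7 + 0.11 + 0.5
= 0.83 + 0.5
= 1.33
Since z = 1.33 >= 0, output = 1

1


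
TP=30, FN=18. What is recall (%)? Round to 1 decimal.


Recall = TP / (TP + FN) * 100
= 30 / (30 + 18)
= 30 / 48
= 0.625
= 62.5%

62.5


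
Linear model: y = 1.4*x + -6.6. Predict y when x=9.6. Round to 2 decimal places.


y = 1.4 * 9.6 + (-6.6)
= 13.44 + (-6.6)
= 6.84

6.84


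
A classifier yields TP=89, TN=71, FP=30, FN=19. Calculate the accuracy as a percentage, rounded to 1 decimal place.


Accuracy = (TP + TN) / (TP + TN + FP + FN) * 100
= (89 + 71) / (89 + 71 + 30 + 19)
= 160 / 209
= 0.7656
= 76.6%

76.6


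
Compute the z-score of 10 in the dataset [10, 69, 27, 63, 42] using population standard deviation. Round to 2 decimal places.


Mean = (10 + 69 + 27 + 63 + 42) / 5 = 42.2
Variance = sum((x_i - mean)^2) / n = 483.76
Std = sqrt(483.76) = 21.9945
Z = (x - mean) / std
= (10 - 42.2) / 21.9945
= -32.2 / 21.9945
= -1.46

-1.46


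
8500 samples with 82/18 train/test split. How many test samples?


Train samples = 8500 * 82% = 6970
Test samples = 8500 - 6970
= 1530

1530


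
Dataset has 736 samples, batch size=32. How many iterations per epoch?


Iterations per epoch = dataset_size / batch_size
= 736 / 32
= 23

23


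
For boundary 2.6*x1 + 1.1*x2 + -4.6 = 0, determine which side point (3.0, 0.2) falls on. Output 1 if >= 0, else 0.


Compute 2.6 * 3.0 + 1.1 * 0.2 + -4.6
= 7.8 + 0.22 + -4.6
= 3.42
Since 3.42 >= 0, the point is on the positive side.

1


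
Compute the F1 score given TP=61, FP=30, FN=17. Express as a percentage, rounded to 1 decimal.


Precision = TP / (TP + FP) = 61 / 91 = 0.6703
Recall = TP / (TP + FN) = 61 / 78 = 0.7821
F1 = 2 * P * R / (P + R)
= 2 * 0.6703 * 0.7821 / (0.6703 + 0.7821)
= 1.0485 / 1.4524
= 0.7219
As percentage: 72.2%

72.2


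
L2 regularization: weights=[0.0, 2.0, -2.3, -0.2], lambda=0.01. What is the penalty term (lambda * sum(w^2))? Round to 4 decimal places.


Squaring each weight:
0.0^2 = 0.0
2.0^2 = 4.0
(-2.3)^2 = 5.29
(-0.2)^2 = 0.04
Sum of squares = 9.33
Penalty = 0.01 * 9.33 = 0.0933

0.0933


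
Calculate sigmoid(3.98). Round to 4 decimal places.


sigmoid(z) = 1 / (1 + exp(-z))
exp(-(3.98)) = exp(-3.98) = 0.0187
1 + 0.0187 = 1.0187
1 / 1.0187 = 0.9817

0.9817


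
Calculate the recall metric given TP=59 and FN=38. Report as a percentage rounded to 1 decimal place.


Recall = TP / (TP + FN) * 100
= 59 / (59 + 38)
= 59 / 97
= 0.6082
= 60.8%

60.8


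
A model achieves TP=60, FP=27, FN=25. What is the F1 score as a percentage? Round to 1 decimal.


Precision = TP / (TP + FP) = 60 / 87 = 0.6897
Recall = TP / (TP + FN) = 60 / 85 = 0.7059
F1 = 2 * P * R / (P + R)
= 2 * 0.6897 * 0.7059 / (0.6897 + 0.7059)
= 0.9736 / 1.3955
= 0.6977
As percentage: 69.8%

69.8


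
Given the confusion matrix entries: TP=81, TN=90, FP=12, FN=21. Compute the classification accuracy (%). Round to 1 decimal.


Accuracy = (TP + TN) / (TP + TN + FP + FN) * 100
= (81 + 90) / (81 + 90 + 12 + 21)
= 171 / 204
= 0.8382
= 83.8%

83.8


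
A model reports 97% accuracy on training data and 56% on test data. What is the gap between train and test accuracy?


Gap = train_accuracy - test_accuracy
= 97 - 56
= 41%
This large gap strongly indicates overfitting.

41


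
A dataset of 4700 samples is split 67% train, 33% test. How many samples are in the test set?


Train samples = 4700 * 67% = 3149
Test samples = 4700 - 3149
= 1551

1551


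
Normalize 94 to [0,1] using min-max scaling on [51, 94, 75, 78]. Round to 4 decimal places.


Min = 51, Max = 94
Range = 94 - 51 = 43
Scaled = (x - min) / (max - min)
= (94 - 51) / 43
= 43 / 43
= 1.0000

1.0000


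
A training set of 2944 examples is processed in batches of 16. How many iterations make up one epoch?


Iterations per epoch = dataset_size / batch_size
= 2944 / 16
= 184

184


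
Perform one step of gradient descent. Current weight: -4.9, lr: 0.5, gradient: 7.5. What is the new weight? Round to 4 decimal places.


w_new = w_old - lr * gradient
= -4.9 - 0.5 * 7.5
= -4.9 - (3.75)
= -8.6500

-8.6500


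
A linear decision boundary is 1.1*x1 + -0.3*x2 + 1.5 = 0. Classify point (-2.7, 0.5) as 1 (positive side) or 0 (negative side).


Compute 1.1 * -2.7 + -0.3 * 0.5 + 1.5
= -2.97 + -0.15 + 1.5
= -1.62
Since -1.62 < 0, the point is on the negative side.

0


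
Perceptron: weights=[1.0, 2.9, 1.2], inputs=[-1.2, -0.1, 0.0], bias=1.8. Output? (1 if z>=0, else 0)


z = w . x + b
= 1.0*-1.2 + 2.9*-0.1 + 1.2*0.0 + 1.8
= -1.2 + -0.29 + 0.0 + 1.8
= -1.49 + 1.8
= 0.31
Since z = 0.31 >= 0, output = 1

1


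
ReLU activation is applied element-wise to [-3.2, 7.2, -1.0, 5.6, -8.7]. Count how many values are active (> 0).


ReLU(x) = max(0, x) for each element:
ReLU(-3.2) = 0
ReLU(7.2) = 7.2
ReLU(-1.0) = 0
ReLU(5.6) = 5.6
ReLU(-8.7) = 0
Active neurons (>0): 2

2


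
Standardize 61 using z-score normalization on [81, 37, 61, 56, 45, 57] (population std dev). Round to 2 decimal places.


Mean = (81 + 37 + 61 + 56 + 45 + 57) / 6 = 56.1667
Variance = sum((x_i - mean)^2) / n = 188.8056
Std = sqrt(188.8056) = 13.7407
Z = (x - mean) / std
= (61 - 56.1667) / 13.7407
= 4.8333 / 13.7407
= 0.35

0.35


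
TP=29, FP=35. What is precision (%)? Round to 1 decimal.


Precision = TP / (TP + FP) * 100
= 29 / (29 + 35)
= 29 / 64
= 0.4531
= 45.3%

45.3


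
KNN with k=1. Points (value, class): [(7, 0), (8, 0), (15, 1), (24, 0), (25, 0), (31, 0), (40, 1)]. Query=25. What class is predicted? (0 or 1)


Distances from query 25:
Point 25 (class 0): distance = 0
K=1 nearest neighbors: classes = [0]
Votes for class 1: 0 / 1
Majority vote => class 0

0


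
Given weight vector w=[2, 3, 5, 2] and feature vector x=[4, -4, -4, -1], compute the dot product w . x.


Element-wise products:
2 * 4 = 8
3 * -4 = -12
5 * -4 = -20
2 * -1 = -2
Sum = 8 + -12 + -20 + -2
= -26

-26


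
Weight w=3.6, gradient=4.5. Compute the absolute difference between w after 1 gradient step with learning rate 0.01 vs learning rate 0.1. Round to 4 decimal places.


With lr=0.01: w_new = 3.6 - 0.01 * 4.5 = 3.555
With lr=0.1: w_new = 3.6 - 0.1 * 4.5 = 3.15
Absolute difference = |3.555 - 3.15|
= 0.4050

0.4050


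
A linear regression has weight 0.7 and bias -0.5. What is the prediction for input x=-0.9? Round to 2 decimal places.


y = 0.7 * -0.9 + (-0.5)
= -0.63 + (-0.5)
= -1.13

-1.13


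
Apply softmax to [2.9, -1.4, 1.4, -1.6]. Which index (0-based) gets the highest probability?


Softmax is a monotonic transformation, so it preserves the argmax.
We need to find the index of the maximum logit.
Index 0: 2.9
Index 1: -1.4
Index 2: 1.4
Index 3: -1.6
Maximum logit = 2.9 at index 0

0


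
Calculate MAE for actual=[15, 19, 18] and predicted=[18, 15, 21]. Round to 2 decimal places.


Absolute errors: [3, 4, 3]
Sum of absolute errors = 10
MAE = 10 / 3 = 3.33

3.33


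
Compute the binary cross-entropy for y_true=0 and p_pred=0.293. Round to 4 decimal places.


For y=0: Loss = -log(1-p)
= -log(1 - 0.293)
= -log(0.707)
= -(-0.3467)
= 0.3467

0.3467


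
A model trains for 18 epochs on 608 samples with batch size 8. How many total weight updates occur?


Iterations per epoch = 608 / 8 = 76
Total updates = iterations_per_epoch * epochs
= 76 * 18
= 1368

1368


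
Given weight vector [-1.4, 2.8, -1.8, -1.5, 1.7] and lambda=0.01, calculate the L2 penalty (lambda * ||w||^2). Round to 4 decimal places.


Squaring each weight:
(-1.4)^2 = 1.96
2.8^2 = 7.84
(-1.8)^2 = 3.24
(-1.5)^2 = 2.25
1.7^2 = 2.89
Sum of squares = 18.18
Penalty = 0.01 * 18.18 = 0.1818

0.1818


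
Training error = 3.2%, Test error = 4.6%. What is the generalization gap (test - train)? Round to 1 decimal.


Generalization gap = test_error - train_error
= 4.6 - 3.2
= 1.4%
A small gap suggests good generalization.

1.4


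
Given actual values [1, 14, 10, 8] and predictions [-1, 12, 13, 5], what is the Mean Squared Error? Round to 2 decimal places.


Differences: [2, 2, -3, 3]
Squared errors: [4, 4, 9, 9]
Sum of squared errors = 26
MSE = 26 / 4 = 6.50

6.50


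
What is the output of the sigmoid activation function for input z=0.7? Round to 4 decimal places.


sigmoid(z) = 1 / (1 + exp(-z))
exp(-(0.7)) = exp(-0.7) = 0.4966
1 + 0.4966 = 1.4966
1 / 1.4966 = 0.6682

0.6682


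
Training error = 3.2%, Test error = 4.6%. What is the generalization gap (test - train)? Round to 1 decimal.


Generalization gap = test_error - train_error
= 4.6 - 3.2
= 1.4%
A small gap suggests good generalization.

1.4


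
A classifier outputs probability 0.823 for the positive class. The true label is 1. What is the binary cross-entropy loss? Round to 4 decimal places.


For y=1: Loss = -log(p)
= -log(0.823)
= -(-0.1948)
= 0.1948

0.1948


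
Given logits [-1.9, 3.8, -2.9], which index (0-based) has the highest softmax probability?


Softmax is a monotonic transformation, so it preserves the argmax.
We need to find the index of the maximum logit.
Index 0: -1.9
Index 1: 3.8
Index 2: -2.9
Maximum logit = 3.8 at index 1

1


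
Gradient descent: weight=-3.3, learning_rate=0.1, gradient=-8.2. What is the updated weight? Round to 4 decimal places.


w_new = w_old - lr * gradient
= -3.3 - 0.1 * -8.2
= -3.3 - (-0.82)
= -2.4800

-2.4800


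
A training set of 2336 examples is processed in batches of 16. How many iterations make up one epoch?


Iterations per epoch = dataset_size / batch_size
= 2336 / 16
= 146

146


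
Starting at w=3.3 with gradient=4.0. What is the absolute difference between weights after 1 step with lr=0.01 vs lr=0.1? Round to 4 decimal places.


With lr=0.01: w_new = 3.3 - 0.01 * 4.0 = 3.26
With lr=0.1: w_new = 3.3 - 0.1 * 4.0 = 2.9
Absolute difference = |3.26 - 2.9|
= 0.3600

0.3600


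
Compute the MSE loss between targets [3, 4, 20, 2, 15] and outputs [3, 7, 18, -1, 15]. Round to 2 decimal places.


Differences: [0, -3, 2, 3, 0]
Squared errors: [0, 9, 4, 9, 0]
Sum of squared errors = 22
MSE = 22 / 5 = 4.40

4.40


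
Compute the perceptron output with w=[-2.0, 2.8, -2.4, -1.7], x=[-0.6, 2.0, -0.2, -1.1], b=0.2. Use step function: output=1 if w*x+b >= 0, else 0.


z = w . x + b
= -2.0*-0.6 + 2.8*2.0 + -2.4*-0.2 + -1.7*-1.1 + 0.2
= 1.2 + 5.6 + 0.48 + 1.87 + 0.2
= 9.15 + 0.2
= 9.35
Since z = 9.35 >= 0, output = 1

1


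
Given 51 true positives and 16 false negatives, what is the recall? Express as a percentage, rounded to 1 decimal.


Recall = TP / (TP + FN) * 100
= 51 / (51 + 16)
= 51 / 67
= 0.7612
= 76.1%

76.1


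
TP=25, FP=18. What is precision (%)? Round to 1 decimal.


Precision = TP / (TP + FP) * 100
= 25 / (25 + 18)
= 25 / 43
= 0.5814
= 58.1%

58.1


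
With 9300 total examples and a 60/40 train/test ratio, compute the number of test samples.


Train samples = 9300 * 60% = 5580
Test samples = 9300 - 5580
= 3720

3720


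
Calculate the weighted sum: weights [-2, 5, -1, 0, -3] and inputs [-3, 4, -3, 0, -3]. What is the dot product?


Element-wise products:
-2 * -3 = 6
5 * 4 = 20
-1 * -3 = 3
0 * 0 = 0
-3 * -3 = 9
Sum = 6 + 20 + 3 + 0 + 9
= 38

38


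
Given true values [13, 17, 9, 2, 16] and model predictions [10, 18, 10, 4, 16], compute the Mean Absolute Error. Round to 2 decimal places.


Absolute errors: [3, 1, 1, 2, 0]
Sum of absolute errors = 7
MAE = 7 / 5 = 1.40

1.40


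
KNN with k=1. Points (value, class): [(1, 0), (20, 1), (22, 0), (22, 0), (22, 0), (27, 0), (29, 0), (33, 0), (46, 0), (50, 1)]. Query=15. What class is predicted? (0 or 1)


Distances from query 15:
Point 20 (class 1): distance = 5
K=1 nearest neighbors: classes = [1]
Votes for class 1: 1 / 1
Majority vote => class 1

1


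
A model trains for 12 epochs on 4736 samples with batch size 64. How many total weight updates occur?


Iterations per epoch = 4736 / 64 = 74
Total updates = iterations_per_epoch * epochs
= 74 * 12
= 888

888


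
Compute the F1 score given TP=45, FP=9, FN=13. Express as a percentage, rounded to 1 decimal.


Precision = TP / (TP + FP) = 45 / 54 = 0.8333
Recall = TP / (TP + FN) = 45 / 58 = 0.7759
F1 = 2 * P * R / (P + R)
= 2 * 0.8333 * 0.7759 / (0.8333 + 0.7759)
= 1.2931 / 1.6092
= 0.8036
As percentage: 80.4%

80.4


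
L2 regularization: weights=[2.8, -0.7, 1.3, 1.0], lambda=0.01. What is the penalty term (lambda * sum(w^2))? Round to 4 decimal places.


Squaring each weight:
2.8^2 = 7.84
(-0.7)^2 = 0.49
1.3^2 = 1.69
1.0^2 = 1.0
Sum of squares = 11.02
Penalty = 0.01 * 11.02 = 0.1102

0.1102


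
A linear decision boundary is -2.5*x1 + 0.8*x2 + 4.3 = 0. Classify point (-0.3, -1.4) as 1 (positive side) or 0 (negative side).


Compute -2.5 * -0.3 + 0.8 * -1.4 + 4.3
= 0.75 + -1.12 + 4.3
= 3.93
Since 3.93 >= 0, the point is on the positive side.

1


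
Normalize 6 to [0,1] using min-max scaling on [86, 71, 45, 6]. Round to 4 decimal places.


Min = 6, Max = 86
Range = 86 - 6 = 80
Scaled = (x - min) / (max - min)
= (6 - 6) / 80
= 0 / 80
= 0.0000

0.0000


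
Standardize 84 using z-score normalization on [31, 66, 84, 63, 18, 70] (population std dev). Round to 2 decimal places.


Mean = (31 + 66 + 84 + 63 + 18 + 70) / 6 = 55.3333
Variance = sum((x_i - mean)^2) / n = 532.5556
Std = sqrt(532.5556) = 23.0772
Z = (x - mean) / std
= (84 - 55.3333) / 23.0772
= 28.6667 / 23.0772
= 1.24

1.24


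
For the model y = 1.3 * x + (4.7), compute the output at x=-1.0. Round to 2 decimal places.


y = 1.3 * -1.0 + (4.7)
= -1.3 + (4.7)
= 3.40

3.40


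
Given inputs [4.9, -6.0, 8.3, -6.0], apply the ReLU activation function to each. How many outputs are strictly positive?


ReLU(x) = max(0, x) for each element:
ReLU(4.9) = 4.9
ReLU(-6.0) = 0
ReLU(8.3) = 8.3
ReLU(-6.0) = 0
Active neurons (>0): 2

2


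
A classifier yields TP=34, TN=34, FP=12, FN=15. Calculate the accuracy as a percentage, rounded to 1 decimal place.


Accuracy = (TP + TN) / (TP + TN + FP + FN) * 100
= (34 + 34) / (34 + 34 + 12 + 15)
= 68 / 95
= 0.7158
= 71.6%

71.6


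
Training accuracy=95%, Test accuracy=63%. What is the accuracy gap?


Gap = train_accuracy - test_accuracy
= 95 - 63
= 32%
This large gap strongly indicates overfitting.

32


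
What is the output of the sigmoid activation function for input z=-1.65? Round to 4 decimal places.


sigmoid(z) = 1 / (1 + exp(-z))
exp(-(-1.65)) = exp(1.65) = 5.207
1 + 5.207 = 6.207
1 / 6.207 = 0.1611

0.1611


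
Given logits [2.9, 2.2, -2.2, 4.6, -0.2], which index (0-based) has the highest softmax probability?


Softmax is a monotonic transformation, so it preserves the argmax.
We need to find the index of the maximum logit.
Index 0: 2.9
Index 1: 2.2
Index 2: -2.2
Index 3: 4.6
Index 4: -0.2
Maximum logit = 4.6 at index 3

3


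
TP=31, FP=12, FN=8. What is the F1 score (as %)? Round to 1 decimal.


Precision = TP / (TP + FP) = 31 / 43 = 0.7209
Recall = TP / (TP + FN) = 31 / 39 = 0.7949
F1 = 2 * P * R / (P + R)
= 2 * 0.7209 * 0.7949 / (0.7209 + 0.7949)
= 1.1461 / 1.5158
= 0.7561
As percentage: 75.6%

75.6


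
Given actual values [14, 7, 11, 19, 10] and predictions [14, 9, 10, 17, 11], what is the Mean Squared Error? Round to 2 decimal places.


Differences: [0, -2, 1, 2, -1]
Squared errors: [0, 4, 1, 4, 1]
Sum of squared errors = 10
MSE = 10 / 5 = 2.00

2.00


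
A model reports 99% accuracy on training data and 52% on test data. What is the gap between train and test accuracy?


Gap = train_accuracy - test_accuracy
= 99 - 52
= 47%
This large gap strongly indicates overfitting.

47


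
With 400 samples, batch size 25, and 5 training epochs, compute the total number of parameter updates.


Iterations per epoch = 400 / 25 = 16
Total updates = iterations_per_epoch * epochs
= 16 * 5
= 80

80


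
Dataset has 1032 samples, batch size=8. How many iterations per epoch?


Iterations per epoch = dataset_size / batch_size
= 1032 / 8
= 129

129


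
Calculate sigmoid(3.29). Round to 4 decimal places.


sigmoid(z) = 1 / (1 + exp(-z))
exp(-(3.29)) = exp(-3.29) = 0.0373
1 + 0.0373 = 1.0373
1 / 1.0373 = 0.9641

0.9641


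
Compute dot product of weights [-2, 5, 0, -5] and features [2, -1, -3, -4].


Element-wise products:
-2 * 2 = -4
5 * -1 = -5
0 * -3 = 0
-5 * -4 = 20
Sum = -4 + -5 + 0 + 20
= 11

11


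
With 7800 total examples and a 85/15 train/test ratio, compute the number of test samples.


Train samples = 7800 * 85% = 6630
Test samples = 7800 - 6630
= 1170

1170


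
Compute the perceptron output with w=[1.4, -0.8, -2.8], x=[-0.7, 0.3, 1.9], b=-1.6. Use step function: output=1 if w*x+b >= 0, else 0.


z = w . x + b
= 1.4*-0.7 + -0.8*0.3 + -2.8*1.9 + -1.6
= -0.98 + -0.24 + -5.32 + -1.6
= -6.54 + -1.6
= -8.14
Since z = -8.14 < 0, output = 0

0


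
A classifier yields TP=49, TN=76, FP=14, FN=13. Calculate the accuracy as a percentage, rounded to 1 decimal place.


Accuracy = (TP + TN) / (TP + TN + FP + FN) * 100
= (49 + 76) / (49 + 76 + 14 + 13)
= 125 / 152
= 0.8224
= 82.2%

82.2


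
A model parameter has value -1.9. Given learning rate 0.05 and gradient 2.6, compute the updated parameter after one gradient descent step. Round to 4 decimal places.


w_new = w_old - lr * gradient
= -1.9 - 0.05 * 2.6
= -1.9 - (0.13)
= -2.0300

-2.0300


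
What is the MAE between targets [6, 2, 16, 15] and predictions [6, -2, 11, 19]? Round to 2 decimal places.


Absolute errors: [0, 4, 5, 4]
Sum of absolute errors = 13
MAE = 13 / 4 = 3.25

3.25


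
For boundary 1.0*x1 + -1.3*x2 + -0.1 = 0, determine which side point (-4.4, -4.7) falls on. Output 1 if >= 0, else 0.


Compute 1.0 * -4.4 + -1.3 * -4.7 + -0.1
= -4.4 + 6.11 + -0.1
= 1.61
Since 1.61 >= 0, the point is on the positive side.

1


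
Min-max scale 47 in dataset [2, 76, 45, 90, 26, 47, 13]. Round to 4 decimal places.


Min = 2, Max = 90
Range = 90 - 2 = 88
Scaled = (x - min) / (max - min)
= (47 - 2) / 88
= 45 / 88
= 0.5114

0.5114


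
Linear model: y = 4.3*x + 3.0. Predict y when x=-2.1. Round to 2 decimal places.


y = 4.3 * -2.1 + (3.0)
= -9.03 + (3.0)
= -6.03

-6.03


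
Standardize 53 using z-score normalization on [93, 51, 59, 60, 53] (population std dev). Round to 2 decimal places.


Mean = (93 + 51 + 59 + 60 + 53) / 5 = 63.2
Variance = sum((x_i - mean)^2) / n = 233.76
Std = sqrt(233.76) = 15.2892
Z = (x - mean) / std
= (53 - 63.2) / 15.2892
= -10.2 / 15.2892
= -0.67

-0.67


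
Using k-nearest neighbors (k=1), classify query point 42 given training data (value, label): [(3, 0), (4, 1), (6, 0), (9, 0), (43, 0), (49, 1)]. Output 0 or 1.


Distances from query 42:
Point 43 (class 0): distance = 1
K=1 nearest neighbors: classes = [0]
Votes for class 1: 0 / 1
Majority vote => class 0

0


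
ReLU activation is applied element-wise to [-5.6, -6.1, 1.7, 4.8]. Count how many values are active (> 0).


ReLU(x) = max(0, x) for each element:
ReLU(-5.6) = 0
ReLU(-6.1) = 0
ReLU(1.7) = 1.7
ReLU(4.8) = 4.8
Active neurons (>0): 2

2


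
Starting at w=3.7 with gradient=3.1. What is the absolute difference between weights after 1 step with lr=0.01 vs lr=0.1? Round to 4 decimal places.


With lr=0.01: w_new = 3.7 - 0.01 * 3.1 = 3.669
With lr=0.1: w_new = 3.7 - 0.1 * 3.1 = 3.39
Absolute difference = |3.669 - 3.39|
= 0.2790

0.2790


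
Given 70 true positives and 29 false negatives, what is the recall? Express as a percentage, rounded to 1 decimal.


Recall = TP / (TP + FN) * 100
= 70 / (70 + 29)
= 70 / 99
= 0.7071
= 70.7%

70.7


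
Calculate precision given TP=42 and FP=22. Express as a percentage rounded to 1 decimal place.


Precision = TP / (TP + FP) * 100
= 42 / (42 + 22)
= 42 / 64
= 0.6562
= 65.6%

65.6
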